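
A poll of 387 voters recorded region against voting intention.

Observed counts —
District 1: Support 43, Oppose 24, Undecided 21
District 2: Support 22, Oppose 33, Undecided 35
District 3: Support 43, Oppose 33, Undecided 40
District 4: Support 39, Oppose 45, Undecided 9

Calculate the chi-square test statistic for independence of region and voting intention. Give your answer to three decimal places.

32.960

Row totals: 88, 90, 116, 93. Column totals: 147, 135, 105. Grand total N = 387.
Expected counts (row total × column total / N):
  District 1, Support: 88×147/387 = 33.4264
  District 1, Oppose: 88×135/387 = 30.6977
  District 1, Undecided: 88×105/387 = 23.8760
  District 2, Support: 90×147/387 = 34.1860
  District 2, Oppose: 90×135/387 = 31.3953
  District 2, Undecided: 90×105/387 = 24.4186
  District 3, Support: 116×147/387 = 44.0620
  District 3, Oppose: 116×135/387 = 40.4651
  District 3, Undecided: 116×105/387 = 31.4729
  District 4, Support: 93×147/387 = 35.3256
  District 4, Oppose: 93×135/387 = 32.4419
  District 4, Undecided: 93×105/387 = 25.2326
Contributions (O − E)²/E:
  (43 − 33.4264)²/33.4264 = 2.7420
  (24 − 30.6977)²/30.6977 = 1.4613
  (21 − 23.8760)²/23.8760 = 0.3464
  (22 − 34.1860)²/34.1860 = 4.3438
  (33 − 31.3953)²/31.3953 = 0.0820
  (35 − 24.4186)²/24.4186 = 4.5853
  (43 − 44.0620)²/44.0620 = 0.0256
  (33 − 40.4651)²/40.4651 = 1.3772
  (40 − 31.4729)²/31.4729 = 2.3103
  (39 − 35.3256)²/35.3256 = 0.3822
  (45 − 32.4419)²/32.4419 = 4.8612
  (9 − 25.2326)²/25.2326 = 10.4427
χ² = 2.7420 + 1.4613 + 0.3464 + 4.3438 + 0.0820 + 4.5853 + 0.0256 + 1.3772 + 2.3103 + 0.3822 + 4.8612 + 10.4427 = 32.960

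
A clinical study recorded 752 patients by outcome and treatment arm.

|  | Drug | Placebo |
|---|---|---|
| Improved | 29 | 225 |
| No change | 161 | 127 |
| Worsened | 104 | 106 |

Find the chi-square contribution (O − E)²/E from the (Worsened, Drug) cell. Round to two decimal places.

5.84

Row total (Worsened) = 210; column total (Drug) = 294; N = 752.
Expected count E = 210 × 294 / 752 = 82.101.
Contribution = (O − E)²/E = (104 − 82.101)² / 82.101 = 5.84.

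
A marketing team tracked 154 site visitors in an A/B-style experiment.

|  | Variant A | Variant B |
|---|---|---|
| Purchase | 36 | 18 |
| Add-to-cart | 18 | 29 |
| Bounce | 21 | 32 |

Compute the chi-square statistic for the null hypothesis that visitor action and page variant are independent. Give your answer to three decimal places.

10.761

Row totals: 54, 47, 53. Column totals: 75, 79. Grand total N = 154.
Expected counts (row total × column total / N):
  Purchase, Variant A: 54×75/154 = 26.2987
  Purchase, Variant B: 54×79/154 = 27.7013
  Add-to-cart, Variant A: 47×75/154 = 22.8896
  Add-to-cart, Variant B: 47×79/154 = 24.1104
  Bounce, Variant A: 53×75/154 = 25.8117
  Bounce, Variant B: 53×79/154 = 27.1883
Contributions (O − E)²/E:
  (36 − 26.2987)²/26.2987 = 3.5787
  (18 − 27.7013)²/27.7013 = 3.3975
  (18 − 22.8896)²/22.8896 = 1.0445
  (29 − 24.1104)²/24.1104 = 0.9916
  (21 − 25.8117)²/25.8117 = 0.8970
  (32 − 27.1883)²/27.1883 = 0.8516
χ² = 3.5787 + 3.3975 + 1.0445 + 0.9916 + 0.8970 + 0.8516 = 10.761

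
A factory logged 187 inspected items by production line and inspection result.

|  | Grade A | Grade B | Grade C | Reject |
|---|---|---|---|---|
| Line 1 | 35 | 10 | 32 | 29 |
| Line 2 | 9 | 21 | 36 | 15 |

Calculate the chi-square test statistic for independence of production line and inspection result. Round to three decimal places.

20.990

Row totals: 106, 81. Column totals: 44, 31, 68, 44. Grand total N = 187.
Expected counts (row total × column total / N):
  Line 1, Grade A: 106×44/187 = 24.94118
  Line 1, Grade B: 106×31/187 = 17.57219
  Line 1, Grade C: 106×68/187 = 38.54545
  Line 1, Reject: 106×44/187 = 24.94118
  Line 2, Grade A: 81×44/187 = 19.05882
  Line 2, Grade B: 81×31/187 = 13.42781
  Line 2, Grade C: 81×68/187 = 29.45455
  Line 2, Reject: 81×44/187 = 19.05882
Contributions (O − E)²/E:
  (35 − 24.94118)²/24.94118 = 4.0567
  (10 − 17.57219)²/17.57219 = 3.2630
  (32 − 38.54545)²/38.54545 = 1.1115
  (29 − 24.94118)²/24.94118 = 0.6605
  (9 − 19.05882)²/19.05882 = 5.3088
  (21 − 13.42781)²/13.42781 = 4.2701
  (36 − 29.45455)²/29.45455 = 1.4545
  (15 − 19.05882)²/19.05882 = 0.8644
χ² = 4.0567 + 3.2630 + 1.1115 + 0.6605 + 5.3088 + 4.2701 + 1.4545 + 0.8644 = 20.990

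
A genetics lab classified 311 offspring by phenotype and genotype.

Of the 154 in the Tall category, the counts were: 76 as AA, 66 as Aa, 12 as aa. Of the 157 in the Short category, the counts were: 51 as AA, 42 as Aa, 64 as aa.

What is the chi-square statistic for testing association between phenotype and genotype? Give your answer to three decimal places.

Row totals: 154, 157. Column totals: 127, 108, 76. Grand total N = 311.
Expected counts (row total × column total / N):
  Tall, AA: 154×127/311 = 62.8875
  Tall, Aa: 154×108/311 = 53.4791
  Tall, aa: 154×76/311 = 37.6334
  Short, AA: 157×127/311 = 64.1125
  Short, Aa: 157×108/311 = 54.5209
  Short, aa: 157×76/311 = 38.3666
Contributions (O − E)²/E:
  (76 − 62.8875)²/62.8875 = 2.7341
  (66 − 53.4791)²/53.4791 = 2.9315
  (12 − 37.6334)²/37.6334 = 17.4598
  (51 − 64.1125)²/64.1125 = 2.6818
  (42 − 54.5209)²/54.5209 = 2.8755
  (64 − 38.3666)²/38.3666 = 17.1261
χ² = 2.7341 + 2.9315 + 17.4598 + 2.6818 + 2.8755 + 17.1261 = 45.809

45.809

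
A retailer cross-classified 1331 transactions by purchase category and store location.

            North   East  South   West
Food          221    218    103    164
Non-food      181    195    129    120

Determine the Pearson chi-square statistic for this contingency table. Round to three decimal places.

Row totals: 706, 625. Column totals: 402, 413, 232, 284. Grand total N = 1331.
Expected counts (row total × column total / N):
  Food, North: 706×402/1331 = 213.2322
  Food, East: 706×413/1331 = 219.0669
  Food, South: 706×232/1331 = 123.0594
  Food, West: 706×284/1331 = 150.6416
  Non-food, North: 625×402/1331 = 188.7678
  Non-food, East: 625×413/1331 = 193.9331
  Non-food, South: 625×232/1331 = 108.9406
  Non-food, West: 625×284/1331 = 133.3584
Contributions (O − E)²/E:
  (221 − 213.2322)²/213.2322 = 0.2830
  (218 − 219.0669)²/219.0669 = 0.0052
  (103 − 123.0594)²/123.0594 = 3.2698
  (164 − 150.6416)²/150.6416 = 1.1846
  (181 − 188.7678)²/188.7678 = 0.3196
  (195 − 193.9331)²/193.9331 = 0.0059
  (129 − 108.9406)²/108.9406 = 3.6936
  (120 − 133.3584)²/133.3584 = 1.3381
χ² = 0.2830 + 0.0052 + 3.2698 + 1.1846 + 0.3196 + 0.0059 + 3.6936 + 1.3381 = 10.100

10.100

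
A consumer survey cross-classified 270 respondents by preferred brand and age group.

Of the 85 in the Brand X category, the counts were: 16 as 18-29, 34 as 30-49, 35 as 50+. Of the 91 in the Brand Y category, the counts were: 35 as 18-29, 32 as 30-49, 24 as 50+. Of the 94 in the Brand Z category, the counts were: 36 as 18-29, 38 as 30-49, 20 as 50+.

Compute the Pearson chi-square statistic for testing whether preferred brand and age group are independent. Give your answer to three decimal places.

13.747

Row totals: 85, 91, 94. Column totals: 87, 104, 79. Grand total N = 270.
Expected counts (row total × column total / N):
  Brand X, 18-29: 85×87/270 = 27.3889
  Brand X, 30-49: 85×104/270 = 32.7407
  Brand X, 50+: 85×79/270 = 24.8704
  Brand Y, 18-29: 91×87/270 = 29.3222
  Brand Y, 30-49: 91×104/270 = 35.0519
  Brand Y, 50+: 91×79/270 = 26.6259
  Brand Z, 18-29: 94×87/270 = 30.2889
  Brand Z, 30-49: 94×104/270 = 36.2074
  Brand Z, 50+: 94×79/270 = 27.5037
Contributions (O − E)²/E:
  (16 − 27.3889)²/27.3889 = 4.7358
  (34 − 32.7407)²/32.7407 = 0.0484
  (35 − 24.8704)²/24.8704 = 4.1257
  (35 − 29.3222)²/29.3222 = 1.0994
  (32 − 35.0519)²/35.0519 = 0.2657
  (24 − 26.6259)²/26.6259 = 0.2590
  (36 − 30.2889)²/30.2889 = 1.0769
  (38 − 36.2074)²/36.2074 = 0.0888
  (20 − 27.5037)²/27.5037 = 2.0472
χ² = 4.7358 + 0.0484 + 4.1257 + 1.0994 + 0.2657 + 0.2590 + 1.0769 + 0.0888 + 2.0472 = 13.747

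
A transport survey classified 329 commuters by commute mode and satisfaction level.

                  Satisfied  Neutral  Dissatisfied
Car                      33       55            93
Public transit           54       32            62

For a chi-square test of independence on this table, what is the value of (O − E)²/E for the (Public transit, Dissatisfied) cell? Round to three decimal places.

0.856

Row total (Public transit) = 148; column total (Dissatisfied) = 155; N = 329.
Expected count E = 148 × 155 / 329 = 69.7264.
Contribution = (O − E)²/E = (62 − 69.7264)² / 69.7264 = 0.856.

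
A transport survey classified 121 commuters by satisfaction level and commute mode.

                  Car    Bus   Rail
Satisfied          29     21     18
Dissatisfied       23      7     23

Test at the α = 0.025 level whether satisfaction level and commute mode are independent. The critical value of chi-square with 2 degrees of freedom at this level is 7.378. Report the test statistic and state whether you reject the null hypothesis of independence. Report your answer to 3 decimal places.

6.543; fail to reject H₀

Row totals: 68, 53. Column totals: 52, 28, 41. Grand total N = 121.
Expected counts (row total × column total / N):
  Satisfied, Car: 68×52/121 = 29.2231
  Satisfied, Bus: 68×28/121 = 15.7355
  Satisfied, Rail: 68×41/121 = 23.0413
  Dissatisfied, Car: 53×52/121 = 22.7769
  Dissatisfied, Bus: 53×28/121 = 12.2645
  Dissatisfied, Rail: 53×41/121 = 17.9587
Contributions (O − E)²/E:
  (29 − 29.2231)²/29.2231 = 0.0017
  (21 − 15.7355)²/15.7355 = 1.7613
  (18 − 23.0413)²/23.0413 = 1.1030
  (23 − 22.7769)²/22.7769 = 0.0022
  (7 − 12.2645)²/12.2645 = 2.2598
  (23 − 17.9587)²/17.9587 = 1.4152
χ² = 0.0017 + 1.7613 + 1.1030 + 0.0022 + 2.2598 + 1.4152 = 6.543
df = (2−1)(3−1) = 2. Since 6.543 < 7.378, fail to reject the null hypothesis of independence at α = 0.025.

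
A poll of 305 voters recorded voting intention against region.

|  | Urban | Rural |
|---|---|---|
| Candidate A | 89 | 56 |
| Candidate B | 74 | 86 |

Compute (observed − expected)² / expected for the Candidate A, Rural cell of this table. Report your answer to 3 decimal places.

Row total (Candidate A) = 145; column total (Rural) = 142; N = 305.
Expected count E = 145 × 142 / 305 = 67.5082.
Contribution = (O − E)²/E = (56 − 67.5082)² / 67.5082 = 1.962.

1.962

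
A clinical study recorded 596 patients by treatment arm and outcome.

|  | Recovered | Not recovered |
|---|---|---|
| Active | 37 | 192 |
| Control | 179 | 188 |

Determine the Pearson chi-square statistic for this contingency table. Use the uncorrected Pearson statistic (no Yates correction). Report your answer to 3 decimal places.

64.922

Row totals: 229, 367. Column totals: 216, 380. Grand total N = 596.
Expected counts (row total × column total / N):
  Active, Recovered: 229×216/596 = 82.9933
  Active, Not recovered: 229×380/596 = 146.0067
  Control, Recovered: 367×216/596 = 133.0067
  Control, Not recovered: 367×380/596 = 233.9933
Contributions (O − E)²/E:
  (37 − 82.9933)²/82.9933 = 25.4886
  (192 − 146.0067)²/146.0067 = 14.4883
  (179 − 133.0067)²/133.0067 = 15.9043
  (188 − 233.9933)²/233.9933 = 9.0404
χ² = 25.4886 + 14.4883 + 15.9043 + 9.0404 = 64.922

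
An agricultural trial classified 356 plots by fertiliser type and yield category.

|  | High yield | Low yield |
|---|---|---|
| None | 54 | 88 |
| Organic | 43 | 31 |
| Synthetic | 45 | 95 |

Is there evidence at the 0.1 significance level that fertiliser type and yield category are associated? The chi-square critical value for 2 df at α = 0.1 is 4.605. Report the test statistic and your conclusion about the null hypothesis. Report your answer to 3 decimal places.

13.953; reject H₀

Row totals: 142, 74, 140. Column totals: 142, 214. Grand total N = 356.
Expected counts (row total × column total / N):
  None, High yield: 142×142/356 = 56.6404
  None, Low yield: 142×214/356 = 85.3596
  Organic, High yield: 74×142/356 = 29.5169
  Organic, Low yield: 74×214/356 = 44.4831
  Synthetic, High yield: 140×142/356 = 55.8427
  Synthetic, Low yield: 140×214/356 = 84.1573
Contributions (O − E)²/E:
  (54 − 56.6404)²/56.6404 = 0.1231
  (88 − 85.3596)²/85.3596 = 0.0817
  (43 − 29.5169)²/29.5169 = 6.1590
  (31 − 44.4831)²/44.4831 = 4.0868
  (45 − 55.8427)²/55.8427 = 2.1053
  (95 − 84.1573)²/84.1573 = 1.3970
χ² = 0.1231 + 0.0817 + 6.1590 + 4.0868 + 2.1053 + 1.3970 = 13.953
df = (3−1)(2−1) = 2. Since 13.953 > 4.605, reject the null hypothesis of independence at α = 0.1.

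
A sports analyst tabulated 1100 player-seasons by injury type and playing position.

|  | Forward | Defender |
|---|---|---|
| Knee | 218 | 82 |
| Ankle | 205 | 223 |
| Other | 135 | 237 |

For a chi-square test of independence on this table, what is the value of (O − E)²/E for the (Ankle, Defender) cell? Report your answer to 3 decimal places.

Row total (Ankle) = 428; column total (Defender) = 542; N = 1100.
Expected count E = 428 × 542 / 1100 = 210.88727.
Contribution = (O − E)²/E = (223 − 210.88727)² / 210.88727 = 0.696.

0.696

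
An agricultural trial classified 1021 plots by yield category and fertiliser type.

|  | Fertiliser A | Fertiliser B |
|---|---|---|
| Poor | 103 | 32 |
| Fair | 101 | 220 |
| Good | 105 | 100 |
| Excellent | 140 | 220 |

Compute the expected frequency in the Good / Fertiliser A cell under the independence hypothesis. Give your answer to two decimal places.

90.15

Row total (Good) = 205; column total (Fertiliser A) = 449; grand total N = 1021.
Expected count = (row total × column total) / N = 205 × 449 / 1021 = 90.15.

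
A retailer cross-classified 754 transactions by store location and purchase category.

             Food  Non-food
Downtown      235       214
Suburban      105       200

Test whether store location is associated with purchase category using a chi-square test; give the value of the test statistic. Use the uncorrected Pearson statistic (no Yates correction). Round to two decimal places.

23.54

Row totals: 449, 305. Column totals: 340, 414. Grand total N = 754.
Expected counts (row total × column total / N):
  Downtown, Food: 449×340/754 = 202.467
  Downtown, Non-food: 449×414/754 = 246.533
  Suburban, Food: 305×340/754 = 137.533
  Suburban, Non-food: 305×414/754 = 167.467
Contributions (O − E)²/E:
  (235 − 202.467)²/202.467 = 5.2275
  (214 − 246.533)²/246.533 = 4.2931
  (105 − 137.533)²/137.533 = 7.6956
  (200 − 167.467)²/167.467 = 6.3200
χ² = 5.2275 + 4.2931 + 7.6956 + 6.3200 = 23.54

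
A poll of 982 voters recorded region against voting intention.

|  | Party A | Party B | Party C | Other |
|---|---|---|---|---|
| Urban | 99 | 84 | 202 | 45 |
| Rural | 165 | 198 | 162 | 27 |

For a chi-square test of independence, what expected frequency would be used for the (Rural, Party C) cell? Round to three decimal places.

Row total (Rural) = 552; column total (Party C) = 364; grand total N = 982.
Expected count = (row total × column total) / N = 552 × 364 / 982 = 204.611.

204.611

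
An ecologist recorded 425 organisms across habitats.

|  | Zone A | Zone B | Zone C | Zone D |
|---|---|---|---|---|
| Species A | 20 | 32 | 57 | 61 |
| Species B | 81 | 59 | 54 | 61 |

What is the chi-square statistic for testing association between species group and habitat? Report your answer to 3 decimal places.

Row totals: 170, 255. Column totals: 101, 91, 111, 122. Grand total N = 425.
Expected counts (row total × column total / N):
  Species A, Zone A: 170×101/425 = 40.4000
  Species A, Zone B: 170×91/425 = 36.4000
  Species A, Zone C: 170×111/425 = 44.4000
  Species A, Zone D: 170×122/425 = 48.8000
  Species B, Zone A: 255×101/425 = 60.6000
  Species B, Zone B: 255×91/425 = 54.6000
  Species B, Zone C: 255×111/425 = 66.6000
  Species B, Zone D: 255×122/425 = 73.2000
Contributions (O − E)²/E:
  (20 − 40.4000)²/40.4000 = 10.3010
  (32 − 36.4000)²/36.4000 = 0.5319
  (57 − 44.4000)²/44.4000 = 3.5757
  (61 − 48.8000)²/48.8000 = 3.0500
  (81 − 60.6000)²/60.6000 = 6.8673
  (59 − 54.6000)²/54.6000 = 0.3546
  (54 − 66.6000)²/66.6000 = 2.3838
  (61 − 73.2000)²/73.2000 = 2.0333
χ² = 10.3010 + 0.5319 + 3.5757 + 3.0500 + 6.8673 + 0.3546 + 2.3838 + 2.0333 = 29.098

29.098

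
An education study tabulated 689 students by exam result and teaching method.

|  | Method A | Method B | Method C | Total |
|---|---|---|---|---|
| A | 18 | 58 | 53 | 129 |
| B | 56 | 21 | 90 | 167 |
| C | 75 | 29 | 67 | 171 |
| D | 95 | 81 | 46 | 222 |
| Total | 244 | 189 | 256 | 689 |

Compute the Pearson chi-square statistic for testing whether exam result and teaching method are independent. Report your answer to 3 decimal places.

Grand total N = 689.
Expected counts (row total × column total / N):
  A, Method A: 129×244/689 = 45.6836
  A, Method B: 129×189/689 = 35.3861
  A, Method C: 129×256/689 = 47.9303
  B, Method A: 167×244/689 = 59.1408
  B, Method B: 167×189/689 = 45.8099
  B, Method C: 167×256/689 = 62.0493
  C, Method A: 171×244/689 = 60.5573
  C, Method B: 171×189/689 = 46.9071
  C, Method C: 171×256/689 = 63.5356
  D, Method A: 222×244/689 = 78.6183
  D, Method B: 222×189/689 = 60.8970
  D, Method C: 222×256/689 = 82.4848
Contributions (O − E)²/E:
  (18 − 45.6836)²/45.6836 = 16.7759
  (58 − 35.3861)²/35.3861 = 14.4517
  (53 − 47.9303)²/47.9303 = 0.5362
  (56 − 59.1408)²/59.1408 = 0.1668
  (21 − 45.8099)²/45.8099 = 13.4366
  (90 − 62.0493)²/62.0493 = 12.5907
  (75 − 60.5573)²/60.5573 = 3.4445
  (29 − 46.9071)²/46.9071 = 6.8362
  (67 − 63.5356)²/63.5356 = 0.1889
  (95 − 78.6183)²/78.6183 = 3.4135
  (81 − 60.8970)²/60.8970 = 6.6363
  (46 − 82.4848)²/82.4848 = 16.1380
χ² = 16.7759 + 14.4517 + 0.5362 + 0.1668 + 13.4366 + 12.5907 + 3.4445 + 6.8362 + 0.1889 + 3.4135 + 6.6363 + 16.1380 = 94.615

94.615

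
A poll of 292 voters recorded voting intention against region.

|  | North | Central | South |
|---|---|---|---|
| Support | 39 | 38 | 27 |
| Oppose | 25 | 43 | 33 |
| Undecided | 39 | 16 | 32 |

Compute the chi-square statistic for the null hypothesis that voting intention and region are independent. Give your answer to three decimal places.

Row totals: 104, 101, 87. Column totals: 103, 97, 92. Grand total N = 292.
Expected counts (row total × column total / N):
  Support, North: 104×103/292 = 36.6849
  Support, Central: 104×97/292 = 34.5479
  Support, South: 104×92/292 = 32.7671
  Oppose, North: 101×103/292 = 35.6267
  Oppose, Central: 101×97/292 = 33.5514
  Oppose, South: 101×92/292 = 31.8219
  Undecided, North: 87×103/292 = 30.6884
  Undecided, Central: 87×97/292 = 28.9007
  Undecided, South: 87×92/292 = 27.4110
Contributions (O − E)²/E:
  (39 − 36.6849)²/36.6849 = 0.1461
  (38 − 34.5479)²/34.5479 = 0.3449
  (27 − 32.7671)²/32.7671 = 1.0150
  (25 − 35.6267)²/35.6267 = 3.1697
  (43 − 33.5514)²/33.5514 = 2.6609
  (33 − 31.8219)²/31.8219 = 0.0436
  (39 − 30.6884)²/30.6884 = 2.2511
  (16 − 28.9007)²/28.9007 = 5.7586
  (32 − 27.4110)²/27.4110 = 0.7683
χ² = 0.1461 + 0.3449 + 1.0150 + 3.1697 + 2.6609 + 0.0436 + 2.2511 + 5.7586 + 0.7683 = 16.158

16.158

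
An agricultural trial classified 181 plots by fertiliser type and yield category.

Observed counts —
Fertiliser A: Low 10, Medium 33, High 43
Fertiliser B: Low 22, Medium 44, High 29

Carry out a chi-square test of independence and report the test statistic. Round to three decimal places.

Row totals: 86, 95. Column totals: 32, 77, 72. Grand total N = 181.
Expected counts (row total × column total / N):
  Fertiliser A, Low: 86×32/181 = 15.2044
  Fertiliser A, Medium: 86×77/181 = 36.5856
  Fertiliser A, High: 86×72/181 = 34.2099
  Fertiliser B, Low: 95×32/181 = 16.7956
  Fertiliser B, Medium: 95×77/181 = 40.4144
  Fertiliser B, High: 95×72/181 = 37.7901
Contributions (O − E)²/E:
  (10 − 15.2044)²/15.2044 = 1.7814
  (33 − 36.5856)²/36.5856 = 0.3514
  (43 − 34.2099)²/34.2099 = 2.2586
  (22 − 16.7956)²/16.7956 = 1.6127
  (44 − 40.4144)²/40.4144 = 0.3181
  (29 − 37.7901)²/37.7901 = 2.0446
χ² = 1.7814 + 0.3514 + 2.2586 + 1.6127 + 0.3181 + 2.0446 = 8.367

8.367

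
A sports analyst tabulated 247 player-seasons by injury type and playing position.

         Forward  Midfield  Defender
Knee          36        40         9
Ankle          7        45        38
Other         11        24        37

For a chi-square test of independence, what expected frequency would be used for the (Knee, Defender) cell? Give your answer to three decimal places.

Row total (Knee) = 85; column total (Defender) = 84; grand total N = 247.
Expected count = (row total × column total) / N = 85 × 84 / 247 = 28.907.

28.907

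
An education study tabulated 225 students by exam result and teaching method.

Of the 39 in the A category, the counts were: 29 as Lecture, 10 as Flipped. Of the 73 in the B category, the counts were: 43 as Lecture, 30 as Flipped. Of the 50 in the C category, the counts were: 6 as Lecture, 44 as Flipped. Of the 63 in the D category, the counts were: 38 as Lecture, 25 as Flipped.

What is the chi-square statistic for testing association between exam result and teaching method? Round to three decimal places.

42.958

Row totals: 39, 73, 50, 63. Column totals: 116, 109. Grand total N = 225.
Expected counts (row total × column total / N):
  A, Lecture: 39×116/225 = 20.1067
  A, Flipped: 39×109/225 = 18.8933
  B, Lecture: 73×116/225 = 37.6356
  B, Flipped: 73×109/225 = 35.3644
  C, Lecture: 50×116/225 = 25.7778
  C, Flipped: 50×109/225 = 24.2222
  D, Lecture: 63×116/225 = 32.4800
  D, Flipped: 63×109/225 = 30.5200
Contributions (O − E)²/E:
  (29 − 20.1067)²/20.1067 = 3.9336
  (10 − 18.8933)²/18.8933 = 4.1862
  (43 − 37.6356)²/37.6356 = 0.7646
  (30 − 35.3644)²/35.3644 = 0.8137
  (6 − 25.7778)²/25.7778 = 15.1744
  (44 − 24.2222)²/24.2222 = 16.1489
  (38 − 32.4800)²/32.4800 = 0.9381
  (25 − 30.5200)²/30.5200 = 0.9984
χ² = 3.9336 + 4.1862 + 0.7646 + 0.8137 + 15.1744 + 16.1489 + 0.9381 + 0.9984 = 42.958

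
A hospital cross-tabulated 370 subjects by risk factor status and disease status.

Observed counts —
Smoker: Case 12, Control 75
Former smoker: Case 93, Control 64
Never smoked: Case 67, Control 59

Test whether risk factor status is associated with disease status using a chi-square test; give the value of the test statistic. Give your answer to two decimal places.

49.90

Row totals: 87, 157, 126. Column totals: 172, 198. Grand total N = 370.
Expected counts (row total × column total / N):
  Smoker, Case: 87×172/370 = 40.443
  Smoker, Control: 87×198/370 = 46.557
  Former smoker, Case: 157×172/370 = 72.984
  Former smoker, Control: 157×198/370 = 84.016
  Never smoked, Case: 126×172/370 = 58.573
  Never smoked, Control: 126×198/370 = 67.427
Contributions (O − E)²/E:
  (12 − 40.443)²/40.443 = 20.0036
  (75 − 46.557)²/46.557 = 17.3766
  (93 − 72.984)²/72.984 = 5.4894
  (64 − 84.016)²/84.016 = 4.7686
  (67 − 58.573)²/58.573 = 1.2124
  (59 − 67.427)²/67.427 = 1.0532
χ² = 20.0036 + 17.3766 + 5.4894 + 4.7686 + 1.2124 + 1.0532 = 49.90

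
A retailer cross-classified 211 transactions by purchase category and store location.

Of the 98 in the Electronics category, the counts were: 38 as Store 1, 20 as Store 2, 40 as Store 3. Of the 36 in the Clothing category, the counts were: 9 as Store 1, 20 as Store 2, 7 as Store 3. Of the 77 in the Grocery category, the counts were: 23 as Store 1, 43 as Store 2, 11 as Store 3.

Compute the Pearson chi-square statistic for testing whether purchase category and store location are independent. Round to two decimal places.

30.64

Row totals: 98, 36, 77. Column totals: 70, 83, 58. Grand total N = 211.
Expected counts (row total × column total / N):
  Electronics, Store 1: 98×70/211 = 32.512
  Electronics, Store 2: 98×83/211 = 38.550
  Electronics, Store 3: 98×58/211 = 26.938
  Clothing, Store 1: 36×70/211 = 11.943
  Clothing, Store 2: 36×83/211 = 14.161
  Clothing, Store 3: 36×58/211 = 9.896
  Grocery, Store 1: 77×70/211 = 25.545
  Grocery, Store 2: 77×83/211 = 30.289
  Grocery, Store 3: 77×58/211 = 21.166
Contributions (O − E)²/E:
  (38 − 32.512)²/32.512 = 0.9264
  (20 − 38.550)²/38.550 = 8.9261
  (40 − 26.938)²/26.938 = 6.3336
  (9 − 11.943)²/11.943 = 0.7252
  (20 − 14.161)²/14.161 = 2.4076
  (7 − 9.896)²/9.896 = 0.8475
  (23 − 25.545)²/25.545 = 0.2536
  (43 − 30.289)²/30.289 = 5.3343
  (11 − 21.166)²/21.166 = 4.8827
χ² = 0.9264 + 8.9261 + 6.3336 + 0.7252 + 2.4076 + 0.8475 + 0.2536 + 5.3343 + 4.8827 = 30.64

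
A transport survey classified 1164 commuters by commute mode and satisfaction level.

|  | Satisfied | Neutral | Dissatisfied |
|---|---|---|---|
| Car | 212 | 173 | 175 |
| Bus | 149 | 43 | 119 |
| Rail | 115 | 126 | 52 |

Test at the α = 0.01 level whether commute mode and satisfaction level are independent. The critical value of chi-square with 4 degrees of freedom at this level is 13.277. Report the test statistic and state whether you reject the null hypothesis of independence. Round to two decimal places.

Row totals: 560, 311, 293. Column totals: 476, 342, 346. Grand total N = 1164.
Expected counts (row total × column total / N):
  Car, Satisfied: 560×476/1164 = 229.003
  Car, Neutral: 560×342/1164 = 164.536
  Car, Dissatisfied: 560×346/1164 = 166.460
  Bus, Satisfied: 311×476/1164 = 127.179
  Bus, Neutral: 311×342/1164 = 91.376
  Bus, Dissatisfied: 311×346/1164 = 92.445
  Rail, Satisfied: 293×476/1164 = 119.818
  Rail, Neutral: 293×342/1164 = 86.088
  Rail, Dissatisfied: 293×346/1164 = 87.095
Contributions (O − E)²/E:
  (212 − 229.003)²/229.003 = 1.2624
  (173 − 164.536)²/164.536 = 0.4354
  (175 − 166.460)²/166.460 = 0.4381
  (149 − 127.179)²/127.179 = 3.7440
  (43 − 91.376)²/91.376 = 25.6111
  (119 − 92.445)²/92.445 = 7.6280
  (115 − 119.818)²/119.818 = 0.1937
  (126 − 86.088)²/86.088 = 18.5039
  (52 − 87.095)²/87.095 = 14.1416
χ² = 1.2624 + 0.4354 + 0.4381 + 3.7440 + 25.6111 + 7.6280 + 0.1937 + 18.5039 + 14.1416 = 71.96
df = (3−1)(3−1) = 4. Since 71.96 > 13.277, reject the null hypothesis of independence at α = 0.01.

71.96; reject H₀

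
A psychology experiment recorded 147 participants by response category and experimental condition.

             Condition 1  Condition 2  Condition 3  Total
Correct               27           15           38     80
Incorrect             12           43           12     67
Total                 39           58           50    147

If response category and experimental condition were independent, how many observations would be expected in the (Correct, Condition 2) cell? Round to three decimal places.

Row total (Correct) = 80; column total (Condition 2) = 58; grand total N = 147.
Expected count = (row total × column total) / N = 80 × 58 / 147 = 31.565.

31.565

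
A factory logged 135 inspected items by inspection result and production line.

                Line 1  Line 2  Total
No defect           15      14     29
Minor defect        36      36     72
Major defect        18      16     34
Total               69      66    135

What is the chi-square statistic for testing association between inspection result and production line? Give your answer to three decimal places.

Grand total N = 135.
Expected counts (row total × column total / N):
  No defect, Line 1: 29×69/135 = 14.8222
  No defect, Line 2: 29×66/135 = 14.1778
  Minor defect, Line 1: 72×69/135 = 36.8000
  Minor defect, Line 2: 72×66/135 = 35.2000
  Major defect, Line 1: 34×69/135 = 17.3778
  Major defect, Line 2: 34×66/135 = 16.6222
Contributions (O − E)²/E:
  (15 − 14.8222)²/14.8222 = 0.0021
  (14 − 14.1778)²/14.1778 = 0.0022
  (36 − 36.8000)²/36.8000 = 0.0174
  (36 − 35.2000)²/35.2000 = 0.0182
  (18 − 17.3778)²/17.3778 = 0.0223
  (16 − 16.6222)²/16.6222 = 0.0233
χ² = 0.0021 + 0.0022 + 0.0174 + 0.0182 + 0.0223 + 0.0233 = 0.086

0.086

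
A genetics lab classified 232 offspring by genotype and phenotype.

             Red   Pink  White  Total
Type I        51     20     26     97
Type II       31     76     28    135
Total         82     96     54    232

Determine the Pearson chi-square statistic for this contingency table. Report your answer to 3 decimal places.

Grand total N = 232.
Expected counts (row total × column total / N):
  Type I, Red: 97×82/232 = 34.2845
  Type I, Pink: 97×96/232 = 40.1379
  Type I, White: 97×54/232 = 22.5776
  Type II, Red: 135×82/232 = 47.7155
  Type II, Pink: 135×96/232 = 55.8621
  Type II, White: 135×54/232 = 31.4224
Contributions (O − E)²/E:
  (51 − 34.2845)²/34.2845 = 8.1497
  (20 − 40.1379)²/40.1379 = 10.1035
  (26 − 22.5776)²/22.5776 = 0.5188
  (31 − 47.7155)²/47.7155 = 5.8557
  (76 − 55.8621)²/55.8621 = 7.2596
  (28 − 31.4224)²/31.4224 = 0.3728
χ² = 8.1497 + 10.1035 + 0.5188 + 5.8557 + 7.2596 + 0.3728 = 32.260

32.260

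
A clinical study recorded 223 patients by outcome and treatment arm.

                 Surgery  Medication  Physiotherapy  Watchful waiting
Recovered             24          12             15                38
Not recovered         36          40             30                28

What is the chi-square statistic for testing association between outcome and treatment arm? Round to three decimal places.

Row totals: 89, 134. Column totals: 60, 52, 45, 66. Grand total N = 223.
Expected counts (row total × column total / N):
  Recovered, Surgery: 89×60/223 = 23.9462
  Recovered, Medication: 89×52/223 = 20.7534
  Recovered, Physiotherapy: 89×45/223 = 17.9596
  Recovered, Watchful waiting: 89×66/223 = 26.3408
  Not recovered, Surgery: 134×60/223 = 36.0538
  Not recovered, Medication: 134×52/223 = 31.2466
  Not recovered, Physiotherapy: 134×45/223 = 27.0404
  Not recovered, Watchful waiting: 134×66/223 = 39.6592
Contributions (O − E)²/E:
  (24 − 23.9462)²/23.9462 = 0.0001
  (12 − 20.7534)²/20.7534 = 3.6920
  (15 − 17.9596)²/17.9596 = 0.4877
  (38 − 26.3408)²/26.3408 = 5.1607
  (36 − 36.0538)²/36.0538 = 0.0001
  (40 − 31.2466)²/31.2466 = 2.4522
  (30 − 27.0404)²/27.0404 = 0.3239
  (28 − 39.6592)²/39.6592 = 3.4276
χ² = 0.0001 + 3.6920 + 0.4877 + 5.1607 + 0.0001 + 2.4522 + 0.3239 + 3.4276 = 15.544

15.544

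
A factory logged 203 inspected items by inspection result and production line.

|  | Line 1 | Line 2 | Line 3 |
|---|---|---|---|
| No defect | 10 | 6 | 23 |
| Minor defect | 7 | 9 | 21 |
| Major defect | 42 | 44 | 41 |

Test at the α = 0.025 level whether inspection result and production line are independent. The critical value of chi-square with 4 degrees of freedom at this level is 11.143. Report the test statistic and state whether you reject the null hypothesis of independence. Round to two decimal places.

13.80; reject H₀

Row totals: 39, 37, 127. Column totals: 59, 59, 85. Grand total N = 203.
Expected counts (row total × column total / N):
  No defect, Line 1: 39×59/203 = 11.335
  No defect, Line 2: 39×59/203 = 11.335
  No defect, Line 3: 39×85/203 = 16.330
  Minor defect, Line 1: 37×59/203 = 10.754
  Minor defect, Line 2: 37×59/203 = 10.754
  Minor defect, Line 3: 37×85/203 = 15.493
  Major defect, Line 1: 127×59/203 = 36.911
  Major defect, Line 2: 127×59/203 = 36.911
  Major defect, Line 3: 127×85/203 = 53.177
Contributions (O − E)²/E:
  (10 − 11.335)²/11.335 = 0.1572
  (6 − 11.335)²/11.335 = 2.5110
  (23 − 16.330)²/16.330 = 2.7244
  (7 − 10.754)²/10.754 = 1.3104
  (9 − 10.754)²/10.754 = 0.2861
  (21 − 15.493)²/15.493 = 1.9575
  (42 − 36.911)²/36.911 = 0.7016
  (44 − 36.911)²/36.911 = 1.3615
  (41 − 53.177)²/53.177 = 2.7884
χ² = 0.1572 + 2.5110 + 2.7244 + 1.3104 + 0.2861 + 1.9575 + 0.7016 + 1.3615 + 2.7884 = 13.80
df = (3−1)(3−1) = 4. Since 13.80 > 11.143, reject the null hypothesis of independence at α = 0.025.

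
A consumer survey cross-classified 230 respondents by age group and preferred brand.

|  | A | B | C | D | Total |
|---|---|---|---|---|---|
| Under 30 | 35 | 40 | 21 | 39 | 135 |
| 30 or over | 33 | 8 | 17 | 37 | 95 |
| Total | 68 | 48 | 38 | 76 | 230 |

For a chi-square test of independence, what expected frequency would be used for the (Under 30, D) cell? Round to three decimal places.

Row total (Under 30) = 135; column total (D) = 76; grand total N = 230.
Expected count = (row total × column total) / N = 135 × 76 / 230 = 44.609.

44.609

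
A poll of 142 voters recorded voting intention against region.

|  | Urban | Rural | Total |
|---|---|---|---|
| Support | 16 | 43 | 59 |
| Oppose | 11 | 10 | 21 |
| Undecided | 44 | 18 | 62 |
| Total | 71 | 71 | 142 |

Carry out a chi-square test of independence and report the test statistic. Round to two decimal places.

Grand total N = 142.
Expected counts (row total × column total / N):
  Support, Urban: 59×71/142 = 29.500
  Support, Rural: 59×71/142 = 29.500
  Oppose, Urban: 21×71/142 = 10.500
  Oppose, Rural: 21×71/142 = 10.500
  Undecided, Urban: 62×71/142 = 31.000
  Undecided, Rural: 62×71/142 = 31.000
Contributions (O − E)²/E:
  (16 − 29.500)²/29.500 = 6.1780
  (43 − 29.500)²/29.500 = 6.1780
  (11 − 10.500)²/10.500 = 0.0238
  (10 − 10.500)²/10.500 = 0.0238
  (44 − 31.000)²/31.000 = 5.4516
  (18 − 31.000)²/31.000 = 5.4516
χ² = 6.1780 + 6.1780 + 0.0238 + 0.0238 + 5.4516 + 5.4516 = 23.31

23.31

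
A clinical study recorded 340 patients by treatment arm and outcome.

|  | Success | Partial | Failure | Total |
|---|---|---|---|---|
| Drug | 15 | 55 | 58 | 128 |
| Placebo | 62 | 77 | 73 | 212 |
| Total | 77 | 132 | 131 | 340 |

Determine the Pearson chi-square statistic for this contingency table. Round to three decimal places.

Grand total N = 340.
Expected counts (row total × column total / N):
  Drug, Success: 128×77/340 = 28.9882
  Drug, Partial: 128×132/340 = 49.6941
  Drug, Failure: 128×131/340 = 49.3176
  Placebo, Success: 212×77/340 = 48.0118
  Placebo, Partial: 212×132/340 = 82.3059
  Placebo, Failure: 212×131/340 = 81.6824
Contributions (O − E)²/E:
  (15 − 28.9882)²/28.9882 = 6.7500
  (55 − 49.6941)²/49.6941 = 0.5665
  (58 − 49.3176)²/49.3176 = 1.5285
  (62 − 48.0118)²/48.0118 = 4.0755
  (77 − 82.3059)²/82.3059 = 0.3420
  (73 − 81.6824)²/81.6824 = 0.9229
χ² = 6.7500 + 0.5665 + 1.5285 + 4.0755 + 0.3420 + 0.9229 = 14.185

14.185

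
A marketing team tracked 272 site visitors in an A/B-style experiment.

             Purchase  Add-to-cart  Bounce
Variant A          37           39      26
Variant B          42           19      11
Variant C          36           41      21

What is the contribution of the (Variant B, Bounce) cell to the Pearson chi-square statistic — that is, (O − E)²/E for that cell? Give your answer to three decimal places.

1.234

Row total (Variant B) = 72; column total (Bounce) = 58; N = 272.
Expected count E = 72 × 58 / 272 = 15.35294.
Contribution = (O − E)²/E = (11 − 15.35294)² / 15.35294 = 1.234.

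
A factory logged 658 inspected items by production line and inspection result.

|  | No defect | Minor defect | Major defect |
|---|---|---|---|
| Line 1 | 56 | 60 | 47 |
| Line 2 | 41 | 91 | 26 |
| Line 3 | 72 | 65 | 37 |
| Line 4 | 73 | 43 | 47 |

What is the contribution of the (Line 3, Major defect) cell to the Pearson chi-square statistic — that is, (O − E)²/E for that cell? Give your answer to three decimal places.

Row total (Line 3) = 174; column total (Major defect) = 157; N = 658.
Expected count E = 174 × 157 / 658 = 41.5167.
Contribution = (O − E)²/E = (37 − 41.5167)² / 41.5167 = 0.491.

0.491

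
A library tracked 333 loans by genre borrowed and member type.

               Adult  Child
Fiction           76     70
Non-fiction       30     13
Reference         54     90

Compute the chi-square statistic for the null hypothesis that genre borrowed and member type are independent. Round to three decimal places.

15.484

Row totals: 146, 43, 144. Column totals: 160, 173. Grand total N = 333.
Expected counts (row total × column total / N):
  Fiction, Adult: 146×160/333 = 70.1502
  Fiction, Child: 146×173/333 = 75.8498
  Non-fiction, Adult: 43×160/333 = 20.6607
  Non-fiction, Child: 43×173/333 = 22.3393
  Reference, Adult: 144×160/333 = 69.1892
  Reference, Child: 144×173/333 = 74.8108
Contributions (O − E)²/E:
  (76 − 70.1502)²/70.1502 = 0.4878
  (70 − 75.8498)²/75.8498 = 0.4512
  (30 − 20.6607)²/20.6607 = 4.2217
  (13 − 22.3393)²/22.3393 = 3.9044
  (54 − 69.1892)²/69.1892 = 3.3345
  (90 − 74.8108)²/74.8108 = 3.0839
χ² = 0.4878 + 0.4512 + 4.2217 + 3.9044 + 3.3345 + 3.0839 = 15.484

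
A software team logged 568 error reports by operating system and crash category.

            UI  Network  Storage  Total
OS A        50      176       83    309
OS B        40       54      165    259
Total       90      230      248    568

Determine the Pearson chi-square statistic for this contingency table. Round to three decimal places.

Grand total N = 568.
Expected counts (row total × column total / N):
  OS A, UI: 309×90/568 = 48.9613
  OS A, Network: 309×230/568 = 125.1232
  OS A, Storage: 309×248/568 = 134.9155
  OS B, UI: 259×90/568 = 41.0387
  OS B, Network: 259×230/568 = 104.8768
  OS B, Storage: 259×248/568 = 113.0845
Contributions (O − E)²/E:
  (50 − 48.9613)²/48.9613 = 0.0220
  (176 − 125.1232)²/125.1232 = 20.6872
  (83 − 134.9155)²/134.9155 = 19.9771
  (40 − 41.0387)²/41.0387 = 0.0263
  (54 − 104.8768)²/104.8768 = 24.6809
  (165 − 113.0845)²/113.0845 = 23.8337
χ² = 0.0220 + 20.6872 + 19.9771 + 0.0263 + 24.6809 + 23.8337 = 89.227

89.227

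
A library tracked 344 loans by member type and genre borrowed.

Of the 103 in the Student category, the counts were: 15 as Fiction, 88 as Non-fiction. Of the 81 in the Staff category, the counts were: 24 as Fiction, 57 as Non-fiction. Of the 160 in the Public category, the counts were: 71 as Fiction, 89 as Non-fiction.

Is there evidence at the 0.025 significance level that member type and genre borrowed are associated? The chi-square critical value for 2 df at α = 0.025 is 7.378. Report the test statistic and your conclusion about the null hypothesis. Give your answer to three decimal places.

25.871; reject H₀

Row totals: 103, 81, 160. Column totals: 110, 234. Grand total N = 344.
Expected counts (row total × column total / N):
  Student, Fiction: 103×110/344 = 32.9360
  Student, Non-fiction: 103×234/344 = 70.0640
  Staff, Fiction: 81×110/344 = 25.9012
  Staff, Non-fiction: 81×234/344 = 55.0988
  Public, Fiction: 160×110/344 = 51.1628
  Public, Non-fiction: 160×234/344 = 108.8372
Contributions (O − E)²/E:
  (15 − 32.9360)²/32.9360 = 9.7674
  (88 − 70.0640)²/70.0640 = 4.5915
  (24 − 25.9012)²/25.9012 = 0.1396
  (57 − 55.0988)²/55.0988 = 0.0656
  (71 − 51.1628)²/51.1628 = 7.6914
  (89 − 108.8372)²/108.8372 = 3.6156
χ² = 9.7674 + 4.5915 + 0.1396 + 0.0656 + 7.6914 + 3.6156 = 25.871
df = (3−1)(2−1) = 2. Since 25.871 > 7.378, reject the null hypothesis of independence at α = 0.025.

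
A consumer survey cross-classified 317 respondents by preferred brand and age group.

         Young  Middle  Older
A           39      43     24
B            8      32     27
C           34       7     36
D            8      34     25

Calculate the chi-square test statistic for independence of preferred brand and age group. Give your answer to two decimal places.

52.93

Row totals: 106, 67, 77, 67. Column totals: 89, 116, 112. Grand total N = 317.
Expected counts (row total × column total / N):
  A, Young: 106×89/317 = 29.760
  A, Middle: 106×116/317 = 38.789
  A, Older: 106×112/317 = 37.451
  B, Young: 67×89/317 = 18.811
  B, Middle: 67×116/317 = 24.517
  B, Older: 67×112/317 = 23.672
  C, Young: 77×89/317 = 21.618
  C, Middle: 77×116/317 = 28.177
  C, Older: 77×112/317 = 27.205
  D, Young: 67×89/317 = 18.811
  D, Middle: 67×116/317 = 24.517
  D, Older: 67×112/317 = 23.672
Contributions (O − E)²/E:
  (39 − 29.760)²/29.760 = 2.8689
  (43 − 38.789)²/38.789 = 0.4572
  (24 − 37.451)²/37.451 = 4.8311
  (8 − 18.811)²/18.811 = 6.2133
  (32 − 24.517)²/24.517 = 2.2839
  (27 − 23.672)²/23.672 = 0.4679
  (34 − 21.618)²/21.618 = 7.0920
  (7 − 28.177)²/28.177 = 15.9160
  (36 − 27.205)²/27.205 = 2.8433
  (8 − 18.811)²/18.811 = 6.2133
  (34 − 24.517)²/24.517 = 3.6680
  (25 − 23.672)²/23.672 = 0.0745
χ² = 2.8689 + 0.4572 + 4.8311 + 6.2133 + 2.2839 + 0.4679 + 7.0920 + 15.9160 + 2.8433 + 6.2133 + 3.6680 + 0.0745 = 52.93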